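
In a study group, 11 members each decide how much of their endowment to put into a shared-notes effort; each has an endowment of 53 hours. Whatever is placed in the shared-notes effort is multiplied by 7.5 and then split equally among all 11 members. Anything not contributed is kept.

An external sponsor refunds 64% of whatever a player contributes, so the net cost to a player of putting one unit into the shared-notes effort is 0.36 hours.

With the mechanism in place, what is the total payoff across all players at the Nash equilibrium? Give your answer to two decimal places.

Under the mechanism each unit contributed yields (7.5/11) / 0.36 = 1.8939 back to its contributor per unit of net cost, which exceeds 1, making full contribution the dominant choice for everyone.
At the Nash equilibrium everyone contributes 53. Group total payoff = 11 × (53 × 0.64 + 7.5 × 53) = 4745.62.

4745.62 hours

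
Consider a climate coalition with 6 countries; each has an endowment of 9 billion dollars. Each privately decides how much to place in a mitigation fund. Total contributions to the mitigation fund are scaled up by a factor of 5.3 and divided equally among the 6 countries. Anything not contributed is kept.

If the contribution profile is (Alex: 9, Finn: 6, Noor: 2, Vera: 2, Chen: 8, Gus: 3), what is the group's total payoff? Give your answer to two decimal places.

Total contributed: 9 + 6 + 2 + 2 + 8 + 3 = 30; total kept: 6 × 9 − 30 = 24.
The mitigation fund pays out 5.3 × 30 = 159.00 in aggregate.
Group total = 24 + 159.00 = 183.00.

183.00 billion dollars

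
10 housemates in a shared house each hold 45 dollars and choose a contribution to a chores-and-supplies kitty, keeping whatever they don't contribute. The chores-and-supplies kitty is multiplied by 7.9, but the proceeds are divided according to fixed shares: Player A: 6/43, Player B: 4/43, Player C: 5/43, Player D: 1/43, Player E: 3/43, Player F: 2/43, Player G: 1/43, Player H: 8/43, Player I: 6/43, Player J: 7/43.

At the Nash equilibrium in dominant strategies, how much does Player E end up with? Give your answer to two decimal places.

144.21 dollars

Player j's private return per contributed unit is 7.9 × (j's share). Contributing is weakly dominant for j when that share is at least 1/7.9 = 0.1266, and contributing 0 is dominant otherwise.
The shares above 0.1266 belong to Player A, Player H, Player I and Player J, contributing 45 each; the remaining 6 contribute 0. Total contributed: 180.
Player E keeps 45 and receives 7.9 × 180 × 3/43 = 99.21 from the chores-and-supplies kitty, for a payoff of 144.21.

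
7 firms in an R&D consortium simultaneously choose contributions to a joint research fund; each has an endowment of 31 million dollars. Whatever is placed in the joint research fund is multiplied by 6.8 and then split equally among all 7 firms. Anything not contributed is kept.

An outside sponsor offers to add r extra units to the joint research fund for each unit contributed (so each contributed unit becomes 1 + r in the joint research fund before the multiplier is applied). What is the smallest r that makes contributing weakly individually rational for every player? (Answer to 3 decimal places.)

0.029

With matching at rate r, one contributed unit becomes (1 + r) in the joint research fund and returns 6.8 × (1 + r) / 7 to the contributor.
Setting this equal to 1: 1 + r = 7/6.8 = 1.0294.
So the minimum matching rate is r = 1.0294 − 1 = 0.029.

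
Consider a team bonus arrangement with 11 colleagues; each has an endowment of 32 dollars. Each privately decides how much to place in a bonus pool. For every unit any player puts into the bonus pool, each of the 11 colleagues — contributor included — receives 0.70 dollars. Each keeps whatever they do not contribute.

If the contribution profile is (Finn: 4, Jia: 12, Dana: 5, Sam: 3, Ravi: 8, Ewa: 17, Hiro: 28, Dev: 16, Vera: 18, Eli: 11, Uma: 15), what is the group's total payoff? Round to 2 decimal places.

Total contributed: 4 + 12 + 5 + 3 + 8 + 17 + 28 + 16 + 18 + 11 + 15 = 137; total kept: 11 × 32 − 137 = 215.
The bonus pool pays out 0.70 × 11 × 137 = 1054.90 in aggregate.
Group total = 215 + 1054.90 = 1269.90.

1269.90 dollars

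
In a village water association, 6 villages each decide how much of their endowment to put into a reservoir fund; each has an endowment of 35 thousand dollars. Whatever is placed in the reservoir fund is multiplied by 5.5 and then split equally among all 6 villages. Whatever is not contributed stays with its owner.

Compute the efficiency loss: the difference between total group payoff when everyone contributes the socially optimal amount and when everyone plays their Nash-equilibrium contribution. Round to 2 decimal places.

Each contributed unit returns 5.5/6 = 0.9167 to its contributor — below 1 — so contributing 0 is dominant for every player. At the Nash equilibrium everyone keeps their 35, and the group total is 6 × 35 = 210.
Each contributed unit returns 5.500 to the group as a whole (0.9167 to each of 6 players), which exceeds 1, so the social optimum is full contribution: group total = 5.500 × 210 = 1155.00.
Efficiency loss = 1155.00 − 210 = 945.00.

945.00 thousand dollars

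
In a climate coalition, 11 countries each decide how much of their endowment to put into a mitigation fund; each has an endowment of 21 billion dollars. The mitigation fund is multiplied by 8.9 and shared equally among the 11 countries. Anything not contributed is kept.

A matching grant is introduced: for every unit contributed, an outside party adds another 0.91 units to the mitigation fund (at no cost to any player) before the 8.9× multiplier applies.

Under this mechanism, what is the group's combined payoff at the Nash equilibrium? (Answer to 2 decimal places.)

3926.77 billion dollars

The effective private return per unit is now 8.9 × 1.91 / 11 = 1.5454 > 1, so every player's dominant strategy flips to full contribution.
So the Nash equilibrium is full contribution by all 11; the group earns 8.9 × 1.91 × 231 = 3926.77.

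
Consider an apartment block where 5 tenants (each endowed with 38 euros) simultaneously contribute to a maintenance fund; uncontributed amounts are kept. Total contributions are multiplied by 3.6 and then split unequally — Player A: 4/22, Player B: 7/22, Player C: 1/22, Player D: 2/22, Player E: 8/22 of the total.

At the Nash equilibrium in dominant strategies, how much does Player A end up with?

87.75 euros

Each unit j contributes comes back to j as 3.6 × (j's share), so j prefers to contribute only if that share exceeds 1/3.6 = 0.2778; otherwise keeping the unit dominates.
The shares above 0.2778 belong to Player B and Player E, contributing 38 each; the remaining 3 contribute 0. Total contributed: 76.
Player A keeps 38 and receives 3.6 × 76 × 4/22 = 49.75 from the maintenance fund, for a payoff of 87.75.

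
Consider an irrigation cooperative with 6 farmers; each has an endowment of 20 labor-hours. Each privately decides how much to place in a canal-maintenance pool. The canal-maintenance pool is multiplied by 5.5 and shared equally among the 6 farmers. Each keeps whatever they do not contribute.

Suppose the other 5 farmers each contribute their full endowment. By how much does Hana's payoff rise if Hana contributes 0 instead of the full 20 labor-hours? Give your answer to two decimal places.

1.67 labor-hours

Switching from a contribution of 20 to 0 lets Hana keep an extra 20 labor-hours, but lowers the canal-maintenance pool by 20, which costs Hana their own share of that drop: 5.5/6 × 20 = 18.33.
Net gain = 20 − 18.33 = 1.67. The private return per contributed unit (0.9167) is below 1, so free-riding is indeed the best response regardless of what the others do.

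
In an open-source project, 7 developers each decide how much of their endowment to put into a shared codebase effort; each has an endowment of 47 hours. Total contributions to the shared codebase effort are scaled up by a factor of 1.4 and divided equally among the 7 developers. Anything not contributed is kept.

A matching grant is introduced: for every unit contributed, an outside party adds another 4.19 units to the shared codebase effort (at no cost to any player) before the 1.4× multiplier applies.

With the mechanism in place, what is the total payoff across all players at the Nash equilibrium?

The effective private return per unit is now 1.4 × 5.19 / 7 = 1.0380 > 1, so every player's dominant strategy flips to full contribution.
So the Nash equilibrium is full contribution by all 7; the group earns 1.4 × 5.19 × 329 = 2390.51.

2390.51 hours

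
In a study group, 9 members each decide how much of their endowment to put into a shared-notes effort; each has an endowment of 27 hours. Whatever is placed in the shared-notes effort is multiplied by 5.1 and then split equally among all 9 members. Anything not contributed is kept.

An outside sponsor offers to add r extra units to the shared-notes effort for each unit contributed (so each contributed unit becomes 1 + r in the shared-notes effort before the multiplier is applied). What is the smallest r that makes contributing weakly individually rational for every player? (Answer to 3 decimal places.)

0.765

With matching at rate r, one contributed unit becomes (1 + r) in the shared-notes effort and returns 5.1 × (1 + r) / 9 to the contributor.
Setting this equal to 1: 1 + r = 9/5.1 = 1.7647.
So the minimum matching rate is r = 1.7647 − 1 = 0.765.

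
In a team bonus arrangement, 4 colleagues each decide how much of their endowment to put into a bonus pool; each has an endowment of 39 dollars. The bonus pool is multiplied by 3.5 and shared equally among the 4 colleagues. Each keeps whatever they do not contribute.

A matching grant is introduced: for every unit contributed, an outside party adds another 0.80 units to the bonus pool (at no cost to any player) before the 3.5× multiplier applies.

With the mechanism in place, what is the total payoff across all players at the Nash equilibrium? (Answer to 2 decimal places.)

The effective private return per unit is now 3.5 × 1.80 / 4 = 1.5750 > 1, so every player's dominant strategy flips to full contribution.
At the Nash equilibrium everyone contributes 39. Group total payoff = 3.5 × 1.80 × 156 = 982.80.

982.80 dollars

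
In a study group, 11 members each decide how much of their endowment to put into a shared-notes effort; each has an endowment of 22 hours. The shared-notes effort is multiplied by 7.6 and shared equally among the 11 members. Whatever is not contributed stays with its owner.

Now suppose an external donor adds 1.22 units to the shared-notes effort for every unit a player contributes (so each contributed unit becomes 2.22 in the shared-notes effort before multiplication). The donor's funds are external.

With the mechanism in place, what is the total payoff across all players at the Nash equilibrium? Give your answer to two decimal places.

Under the mechanism each unit contributed yields 7.6 × 2.22 / 11 = 1.5338 back to its contributor per unit of net cost, which exceeds 1, making full contribution the dominant choice for everyone.
So the Nash equilibrium is full contribution by all 11; the group earns 7.6 × 2.22 × 242 = 4083.02.

4083.02 hours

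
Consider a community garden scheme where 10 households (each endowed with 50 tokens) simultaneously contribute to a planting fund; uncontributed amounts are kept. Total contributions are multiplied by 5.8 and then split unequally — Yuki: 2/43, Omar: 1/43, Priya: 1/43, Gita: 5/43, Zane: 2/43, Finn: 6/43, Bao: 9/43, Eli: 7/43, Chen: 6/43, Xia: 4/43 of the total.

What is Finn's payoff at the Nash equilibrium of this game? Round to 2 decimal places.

Each unit j contributes comes back to j as 5.8 × (j's share), so j prefers to contribute only if that share exceeds 1/5.8 = 0.1724; otherwise keeping the unit dominates.
Only Bao (9/43) clears that bar, contributing 50; the remaining 9 contribute 0. Total contributed: 50.
Finn keeps 50 and receives 5.8 × 50 × 6/43 = 40.47 from the planting fund, for a payoff of 90.47.

90.47 tokens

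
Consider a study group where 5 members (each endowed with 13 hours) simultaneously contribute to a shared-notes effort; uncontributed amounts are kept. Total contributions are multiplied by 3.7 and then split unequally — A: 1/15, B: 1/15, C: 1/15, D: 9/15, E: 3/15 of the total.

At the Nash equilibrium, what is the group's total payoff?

Player j's private return per contributed unit is 3.7 × (j's share). Contributing is weakly dominant for j when that share is at least 1/3.7 = 0.2703, and contributing 0 is dominant otherwise.
D alone (share 9/15) is above the threshold, contributing 13; the remaining 4 contribute 0. Total contributed: 13.
The shared-notes effort pays out 3.7 × 13 = 48.10 in total (split across the unequal shares, but the aggregate is all that matters for the group sum).
The 4 free-riders keep 13 each, adding 52. Group total = 52 + 48.10 = 100.10.

100.10 hours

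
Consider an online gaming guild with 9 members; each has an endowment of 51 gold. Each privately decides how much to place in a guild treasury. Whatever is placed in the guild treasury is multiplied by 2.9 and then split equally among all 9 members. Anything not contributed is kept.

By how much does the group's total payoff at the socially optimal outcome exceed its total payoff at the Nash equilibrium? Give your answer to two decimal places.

872.10 gold

Each contributed unit returns 2.9/9 = 0.3222 to its contributor — below 1 — so contributing 0 is dominant for every player. At the Nash equilibrium everyone keeps their 51, and the group total is 9 × 51 = 459.
Each contributed unit returns 2.900 to the group as a whole (0.3222 to each of 9 players), which exceeds 1, so the social optimum is full contribution: group total = 2.900 × 459 = 1331.10.
Efficiency loss = 1331.10 − 459 = 872.10.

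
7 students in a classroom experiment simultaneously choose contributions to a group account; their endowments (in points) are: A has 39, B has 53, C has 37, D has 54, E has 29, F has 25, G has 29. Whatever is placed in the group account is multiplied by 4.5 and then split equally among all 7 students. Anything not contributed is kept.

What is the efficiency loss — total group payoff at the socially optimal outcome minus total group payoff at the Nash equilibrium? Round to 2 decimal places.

The private return per contributed unit is 4.5/7 = 0.6429 < 1 for every player regardless of endowment, so the Nash equilibrium is zero contribution and the group total is Σ E_j = 39 + 53 + 37 + 54 + 29 + 25 + 29 = 266.
Each contributed unit returns 4.500 to the group, so the social optimum is full contribution by everyone: group total = 4.500 × 266 = 1197.00.
Efficiency loss = (4.500 − 1) × 266 = 931.00.

931.00 points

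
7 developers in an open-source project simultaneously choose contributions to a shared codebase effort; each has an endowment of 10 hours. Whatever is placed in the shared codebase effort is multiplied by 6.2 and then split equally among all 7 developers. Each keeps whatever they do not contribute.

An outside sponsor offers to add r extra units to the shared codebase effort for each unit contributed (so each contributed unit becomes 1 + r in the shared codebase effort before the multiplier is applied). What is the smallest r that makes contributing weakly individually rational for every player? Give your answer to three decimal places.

With matching at rate r, one contributed unit becomes (1 + r) in the shared codebase effort and returns 6.2 × (1 + r) / 7 to the contributor.
Setting this equal to 1: 1 + r = 7/6.2 = 1.1290.
So the minimum matching rate is r = 1.1290 − 1 = 0.129.

0.129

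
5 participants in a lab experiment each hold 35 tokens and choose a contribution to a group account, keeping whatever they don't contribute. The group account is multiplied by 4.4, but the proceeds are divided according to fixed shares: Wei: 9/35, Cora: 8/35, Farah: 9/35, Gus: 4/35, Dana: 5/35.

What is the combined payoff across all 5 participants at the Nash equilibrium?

532.00 tokens

Player j's private return per contributed unit is 4.4 × (j's share). Contributing is weakly dominant for j when that share is at least 1/4.4 = 0.2273, and contributing 0 is dominant otherwise.
The shares above 0.2273 belong to Wei, Cora and Farah, contributing 35 each; the remaining 2 contribute 0. Total contributed: 105.
The group account pays out 4.4 × 105 = 462.00 in total (split across the unequal shares, but the aggregate is all that matters for the group sum).
The 2 free-riders keep 35 each, adding 70. Group total = 70 + 462.00 = 532.00.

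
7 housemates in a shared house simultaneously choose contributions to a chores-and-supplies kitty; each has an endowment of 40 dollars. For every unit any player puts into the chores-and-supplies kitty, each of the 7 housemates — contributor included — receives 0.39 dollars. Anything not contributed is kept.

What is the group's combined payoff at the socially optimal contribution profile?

764.40 dollars

Each contributed unit returns 2.730 to the group as a whole (0.39 to each of 7 players), which exceeds 1, so the social optimum is full contribution: group total = 2.730 × 280 = 764.40.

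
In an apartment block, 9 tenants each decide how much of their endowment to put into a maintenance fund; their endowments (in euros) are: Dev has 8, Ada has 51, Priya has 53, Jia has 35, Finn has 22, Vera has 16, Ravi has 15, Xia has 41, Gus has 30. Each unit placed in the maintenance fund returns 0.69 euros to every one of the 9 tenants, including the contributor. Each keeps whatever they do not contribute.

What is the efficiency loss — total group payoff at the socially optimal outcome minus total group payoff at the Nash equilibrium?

The private return per contributed unit is 0.69 < 1 for everyone, so the Nash equilibrium is zero contribution and the group total is Σ E_j = 8 + 51 + 53 + 35 + 22 + 16 + 15 + 41 + 30 = 271.
Each contributed unit returns 6.210 to the group, so the social optimum is full contribution by everyone: group total = 6.210 × 271 = 1682.91.
Efficiency loss = (6.210 − 1) × 271 = 1411.91.

1411.91 euros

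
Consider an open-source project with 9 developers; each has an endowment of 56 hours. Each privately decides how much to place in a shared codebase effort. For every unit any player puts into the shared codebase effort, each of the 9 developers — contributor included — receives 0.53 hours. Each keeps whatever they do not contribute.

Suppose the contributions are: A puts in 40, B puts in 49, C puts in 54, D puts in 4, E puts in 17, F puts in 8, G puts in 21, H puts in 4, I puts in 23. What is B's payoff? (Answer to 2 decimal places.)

123.60 hours

Total contributed: 40 + 49 + 54 + 4 + 17 + 8 + 21 + 4 + 23 = 220.
Each receives 0.53 × 220 = 116.60 from the shared codebase effort.
B keeps 56 − 49 = 7, so B's payoff is 7 + 116.60 = 123.60.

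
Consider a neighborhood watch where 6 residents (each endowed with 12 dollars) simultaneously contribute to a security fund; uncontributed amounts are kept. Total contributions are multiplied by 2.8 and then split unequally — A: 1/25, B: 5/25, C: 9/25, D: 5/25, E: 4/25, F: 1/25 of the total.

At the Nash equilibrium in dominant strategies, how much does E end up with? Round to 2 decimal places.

A player with share s gets back 2.8·s per unit contributed, so full contribution is dominant for anyone with s > 1/2.8 = 0.3571 and zero contribution is dominant for anyone below.
C alone (share 9/25) is above the threshold, contributing 12; the remaining 5 contribute 0. Total contributed: 12.
E keeps 12 and receives 2.8 × 12 × 4/25 = 5.38 from the security fund, for a payoff of 17.38.

17.38 dollars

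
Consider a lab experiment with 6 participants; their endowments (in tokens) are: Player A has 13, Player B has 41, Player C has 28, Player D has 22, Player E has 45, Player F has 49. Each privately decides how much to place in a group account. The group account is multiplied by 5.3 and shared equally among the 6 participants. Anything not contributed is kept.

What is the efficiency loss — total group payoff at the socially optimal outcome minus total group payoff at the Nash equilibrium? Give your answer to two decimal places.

851.40 tokens

The private return per contributed unit is 5.3/6 = 0.8833 < 1 for every player regardless of endowment, so the Nash equilibrium is zero contribution and the group total is Σ E_j = 13 + 41 + 28 + 22 + 45 + 49 = 198.
Each contributed unit returns 5.300 to the group, so the social optimum is full contribution by everyone: group total = 5.300 × 198 = 1049.40.
Efficiency loss = (5.300 − 1) × 198 = 851.40.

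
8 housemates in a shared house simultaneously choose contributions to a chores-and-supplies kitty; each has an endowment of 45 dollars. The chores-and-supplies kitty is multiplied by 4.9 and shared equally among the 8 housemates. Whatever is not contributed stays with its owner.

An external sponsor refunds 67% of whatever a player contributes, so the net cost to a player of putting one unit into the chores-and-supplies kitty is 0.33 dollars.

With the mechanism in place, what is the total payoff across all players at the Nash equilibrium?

The effective private return per unit is now (4.9/8) / 0.33 = 1.8561 > 1, so every player's dominant strategy flips to full contribution.
So the Nash equilibrium is full contribution by all 8; the group earns 8 × (45 × 0.67 + 4.9 × 45) = 2005.20.

2005.20 dollars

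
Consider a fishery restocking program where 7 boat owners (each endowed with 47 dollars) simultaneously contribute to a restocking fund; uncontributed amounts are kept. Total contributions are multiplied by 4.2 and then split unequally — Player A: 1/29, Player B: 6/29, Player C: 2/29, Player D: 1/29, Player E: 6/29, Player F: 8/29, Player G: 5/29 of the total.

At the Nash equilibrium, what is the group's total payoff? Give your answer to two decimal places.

479.40 dollars

Player j's private return per contributed unit is 4.2 × (j's share). Contributing is weakly dominant for j when that share is at least 1/4.2 = 0.2381, and contributing 0 is dominant otherwise.
Player F alone (share 8/29) is above the threshold, contributing 47; the remaining 6 contribute 0. Total contributed: 47.
The restocking fund pays out 4.2 × 47 = 197.40 in total (split across the unequal shares, but the aggregate is all that matters for the group sum).
The 6 free-riders keep 47 each, adding 282. Group total = 282 + 197.40 = 479.40.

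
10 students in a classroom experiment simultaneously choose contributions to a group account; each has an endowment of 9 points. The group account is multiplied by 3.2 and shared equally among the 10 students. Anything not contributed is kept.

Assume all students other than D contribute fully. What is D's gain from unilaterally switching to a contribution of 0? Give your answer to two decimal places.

6.12 points

Switching from a contribution of 9 to 0 lets D keep an extra 9 points, but lowers the group account by 9, which costs D their own share of that drop: 3.2/10 × 9 = 2.88.
Net gain = 9 − 2.88 = 6.12. The private return per contributed unit (0.3200) is below 1, so free-riding is indeed the best response regardless of what the others do.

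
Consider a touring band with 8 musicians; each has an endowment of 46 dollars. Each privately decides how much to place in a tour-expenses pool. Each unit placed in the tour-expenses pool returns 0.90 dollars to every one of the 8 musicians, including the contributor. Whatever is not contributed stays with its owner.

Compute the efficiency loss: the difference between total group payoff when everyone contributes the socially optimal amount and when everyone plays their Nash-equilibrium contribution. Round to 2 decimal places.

The private return per contributed unit is 0.90 < 1, so contributing 0 is dominant for every player. At the Nash equilibrium everyone keeps their 46, and the group total is 8 × 46 = 368.
Each contributed unit returns 7.200 to the group as a whole (0.90 to each of 8 players), which exceeds 1, so the social optimum is full contribution: group total = 7.200 × 368 = 2649.60.
Efficiency loss = 2649.60 − 368 = 2281.60.

2281.60 dollars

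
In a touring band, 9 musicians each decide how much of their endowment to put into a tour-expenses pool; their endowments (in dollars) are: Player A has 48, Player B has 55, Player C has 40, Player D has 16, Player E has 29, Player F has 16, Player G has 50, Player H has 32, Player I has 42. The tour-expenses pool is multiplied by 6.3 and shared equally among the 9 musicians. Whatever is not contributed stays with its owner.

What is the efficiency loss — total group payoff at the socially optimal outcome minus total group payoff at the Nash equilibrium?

1738.40 dollars

The private return per contributed unit is 6.3/9 = 0.7000 < 1 for every player regardless of endowment, so the Nash equilibrium is zero contribution and the group total is Σ E_j = 48 + 55 + 40 + 16 + 29 + 16 + 50 + 32 + 42 = 328.
Each contributed unit returns 6.300 to the group, so the social optimum is full contribution by everyone: group total = 6.300 × 328 = 2066.40.
Efficiency loss = (6.300 − 1) × 328 = 1738.40.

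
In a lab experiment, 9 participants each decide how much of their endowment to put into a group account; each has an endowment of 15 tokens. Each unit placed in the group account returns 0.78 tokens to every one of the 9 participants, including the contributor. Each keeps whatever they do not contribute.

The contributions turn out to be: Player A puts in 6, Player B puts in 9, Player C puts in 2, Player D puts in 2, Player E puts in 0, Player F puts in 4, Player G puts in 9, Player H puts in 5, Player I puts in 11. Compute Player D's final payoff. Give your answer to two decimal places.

50.44 tokens

Total contributed: 6 + 9 + 2 + 2 + 0 + 4 + 9 + 5 + 11 = 48.
Each receives 0.78 × 48 = 37.44 from the group account.
Player D keeps 15 − 2 = 13, so Player D's payoff is 13 + 37.44 = 50.44.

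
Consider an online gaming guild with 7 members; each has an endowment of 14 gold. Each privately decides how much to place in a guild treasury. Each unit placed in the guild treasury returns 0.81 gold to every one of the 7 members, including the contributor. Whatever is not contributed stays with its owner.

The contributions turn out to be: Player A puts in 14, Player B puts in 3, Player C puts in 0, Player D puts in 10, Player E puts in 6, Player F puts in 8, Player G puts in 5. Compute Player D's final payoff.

Total contributed: 14 + 3 + 0 + 10 + 6 + 8 + 5 = 46.
Each receives 0.81 × 46 = 37.26 from the guild treasury.
Player D keeps 14 − 10 = 4, so Player D's payoff is 4 + 37.26 = 41.26.

41.26 gold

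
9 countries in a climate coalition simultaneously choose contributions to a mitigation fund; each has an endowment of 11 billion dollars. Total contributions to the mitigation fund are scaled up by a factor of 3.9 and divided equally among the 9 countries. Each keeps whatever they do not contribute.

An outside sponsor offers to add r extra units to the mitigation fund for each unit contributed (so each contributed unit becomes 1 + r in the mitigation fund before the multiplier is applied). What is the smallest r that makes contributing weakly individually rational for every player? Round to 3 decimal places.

1.308

With matching at rate r, one contributed unit becomes (1 + r) in the mitigation fund and returns 3.9 × (1 + r) / 9 to the contributor.
Setting this equal to 1: 1 + r = 9/3.9 = 2.3077.
So the minimum matching rate is r = 2.3077 − 1 = 1.308.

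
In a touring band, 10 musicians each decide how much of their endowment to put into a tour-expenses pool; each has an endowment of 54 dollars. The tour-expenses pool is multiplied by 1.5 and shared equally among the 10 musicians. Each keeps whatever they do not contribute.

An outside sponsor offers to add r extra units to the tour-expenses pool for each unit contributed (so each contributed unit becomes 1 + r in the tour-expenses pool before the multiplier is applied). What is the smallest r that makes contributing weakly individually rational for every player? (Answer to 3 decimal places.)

With matching at rate r, one contributed unit becomes (1 + r) in the tour-expenses pool and returns 1.5 × (1 + r) / 10 to the contributor.
Setting this equal to 1: 1 + r = 10/1.5 = 6.6667.
So the minimum matching rate is r = 6.6667 − 1 = 5.667.

5.667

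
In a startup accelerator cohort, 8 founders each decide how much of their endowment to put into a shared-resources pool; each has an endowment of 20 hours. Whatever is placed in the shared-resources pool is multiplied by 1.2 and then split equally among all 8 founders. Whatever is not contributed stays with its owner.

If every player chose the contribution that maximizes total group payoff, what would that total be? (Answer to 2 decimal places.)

192.00 hours

Each contributed unit returns 1.200 to the group as a whole (0.1500 to each of 8 players), which exceeds 1, so the social optimum is full contribution: group total = 1.200 × 160 = 192.00.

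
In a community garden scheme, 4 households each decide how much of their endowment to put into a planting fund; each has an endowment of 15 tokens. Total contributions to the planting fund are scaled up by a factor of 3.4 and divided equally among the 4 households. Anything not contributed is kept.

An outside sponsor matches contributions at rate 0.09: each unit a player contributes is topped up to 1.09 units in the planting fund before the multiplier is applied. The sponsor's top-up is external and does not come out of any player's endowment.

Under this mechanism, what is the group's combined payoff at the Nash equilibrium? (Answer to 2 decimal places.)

60.00 tokens

The effective private return is 3.4 × 1.09 / 4 = 0.9265, which is still under 1, so the mechanism doesn't change anyone's dominant strategy: zero contribution.
Everyone keeps their endowment and the group total is 4 × 15 = 60.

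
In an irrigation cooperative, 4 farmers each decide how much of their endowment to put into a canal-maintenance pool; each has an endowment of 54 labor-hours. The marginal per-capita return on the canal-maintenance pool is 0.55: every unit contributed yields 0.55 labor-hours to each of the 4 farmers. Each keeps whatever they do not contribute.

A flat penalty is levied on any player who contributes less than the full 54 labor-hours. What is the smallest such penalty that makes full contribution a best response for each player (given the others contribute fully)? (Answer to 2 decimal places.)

24.30 labor-hours

Given the others contribute fully, the best deviation is to contribute 0 (any partial contribution still incurs the fine and gives up units whose private return 0.55 is below 1).
Deviating from 54 to 0 saves 54 labor-hours but forfeits the deviator's share of the drop in the canal-maintenance pool: 0.55 × 54 = 29.70.
So the deviation gain is 54 − 29.70 = 24.30, and the fine must be at least 24.30 labor-hours to wipe it out.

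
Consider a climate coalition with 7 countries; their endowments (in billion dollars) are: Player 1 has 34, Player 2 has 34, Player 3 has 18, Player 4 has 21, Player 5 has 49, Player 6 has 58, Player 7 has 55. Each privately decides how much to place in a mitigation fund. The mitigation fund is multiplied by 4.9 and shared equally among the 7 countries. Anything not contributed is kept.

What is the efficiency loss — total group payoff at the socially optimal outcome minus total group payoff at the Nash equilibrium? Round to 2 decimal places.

The private return per contributed unit is 4.9/7 = 0.7000 < 1 for every player regardless of endowment, so the Nash equilibrium is zero contribution and the group total is Σ E_j = 34 + 34 + 18 + 21 + 49 + 58 + 55 = 269.
Each contributed unit returns 4.900 to the group, so the social optimum is full contribution by everyone: group total = 4.900 × 269 = 1318.10.
Efficiency loss = (4.900 − 1) × 269 = 1049.10.

1049.10 billion dollars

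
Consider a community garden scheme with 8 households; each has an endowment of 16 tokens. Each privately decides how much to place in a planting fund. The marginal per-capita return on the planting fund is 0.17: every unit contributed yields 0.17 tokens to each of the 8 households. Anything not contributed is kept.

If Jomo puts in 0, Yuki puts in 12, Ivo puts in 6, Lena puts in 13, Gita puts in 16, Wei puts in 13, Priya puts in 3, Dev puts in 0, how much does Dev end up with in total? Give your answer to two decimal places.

26.71 tokens

Total contributed: 0 + 12 + 6 + 13 + 16 + 13 + 3 + 0 = 63.
Each receives 0.17 × 63 = 10.71 from the planting fund.
Dev keeps 16 − 0 = 16, so Dev's payoff is 16 + 10.71 = 26.71.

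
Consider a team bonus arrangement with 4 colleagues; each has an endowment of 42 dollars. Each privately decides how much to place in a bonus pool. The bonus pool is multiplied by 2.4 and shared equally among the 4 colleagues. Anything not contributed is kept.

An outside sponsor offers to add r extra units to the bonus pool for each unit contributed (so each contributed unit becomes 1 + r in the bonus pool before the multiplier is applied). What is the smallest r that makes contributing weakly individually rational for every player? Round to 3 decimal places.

0.667

With matching at rate r, one contributed unit becomes (1 + r) in the bonus pool and returns 2.4 × (1 + r) / 4 to the contributor.
Setting this equal to 1: 1 + r = 4/2.4 = 1.6667.
So the minimum matching rate is r = 1.6667 − 1 = 0.667.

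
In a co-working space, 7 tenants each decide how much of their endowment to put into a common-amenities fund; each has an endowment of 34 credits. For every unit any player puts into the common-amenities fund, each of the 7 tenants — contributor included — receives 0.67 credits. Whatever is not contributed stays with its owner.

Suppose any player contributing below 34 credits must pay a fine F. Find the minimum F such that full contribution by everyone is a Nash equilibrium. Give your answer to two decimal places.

Given the others contribute fully, the best deviation is to contribute 0 (any partial contribution still incurs the fine and gives up units whose private return 0.67 is below 1).
Deviating from 34 to 0 saves 34 credits but forfeits the deviator's share of the drop in the common-amenities fund: 0.67 × 34 = 22.78.
So the deviation gain is 34 − 22.78 = 11.22, and the fine must be at least 11.22 credits to wipe it out.

11.22 credits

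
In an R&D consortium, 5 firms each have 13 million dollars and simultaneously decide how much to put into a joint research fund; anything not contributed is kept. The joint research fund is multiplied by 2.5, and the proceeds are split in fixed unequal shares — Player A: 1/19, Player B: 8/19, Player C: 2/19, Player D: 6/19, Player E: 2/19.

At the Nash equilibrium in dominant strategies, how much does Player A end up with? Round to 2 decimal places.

A player with share s gets back 2.5·s per unit contributed, so full contribution is dominant for anyone with s > 1/2.5 = 0.4000 and zero contribution is dominant for anyone below.
Player B alone (share 8/19) is above the threshold, contributing 13; the remaining 4 contribute 0. Total contributed: 13.
Player A keeps 13 and receives 2.5 × 13 × 1/19 = 1.71 from the joint research fund, for a payoff of 14.71.

14.71 million dollars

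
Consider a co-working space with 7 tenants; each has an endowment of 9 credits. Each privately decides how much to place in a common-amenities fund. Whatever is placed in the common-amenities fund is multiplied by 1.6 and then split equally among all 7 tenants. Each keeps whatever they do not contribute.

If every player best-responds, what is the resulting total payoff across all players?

63.00 credits

Each contributed unit returns 1.6/7 = 0.2286 to its contributor — below 1 — so contributing 0 is dominant for every player. At the Nash equilibrium everyone keeps their 9, and the group total is 7 × 9 = 63.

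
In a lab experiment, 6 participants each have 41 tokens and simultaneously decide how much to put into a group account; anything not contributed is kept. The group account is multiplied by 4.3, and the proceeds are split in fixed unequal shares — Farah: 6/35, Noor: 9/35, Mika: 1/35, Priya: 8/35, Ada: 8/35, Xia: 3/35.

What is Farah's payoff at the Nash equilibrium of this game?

71.22 tokens

A player with share s gets back 4.3·s per unit contributed, so full contribution is dominant for anyone with s > 1/4.3 = 0.2326 and zero contribution is dominant for anyone below.
Noor alone (share 9/35) is above the threshold, contributing 41; the remaining 5 contribute 0. Total contributed: 41.
Farah keeps 41 and receives 4.3 × 41 × 6/35 = 30.22 from the group account, for a payoff of 71.22.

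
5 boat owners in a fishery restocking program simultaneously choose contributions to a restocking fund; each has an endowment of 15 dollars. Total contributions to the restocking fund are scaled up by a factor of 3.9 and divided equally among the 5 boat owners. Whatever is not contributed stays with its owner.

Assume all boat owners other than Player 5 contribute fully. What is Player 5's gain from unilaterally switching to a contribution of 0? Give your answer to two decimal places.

Switching from a contribution of 15 to 0 lets Player 5 keep an extra 15 dollars, but lowers the restocking fund by 15, which costs Player 5 their own share of that drop: 3.9/5 × 15 = 11.70.
Net gain = 15 − 11.70 = 3.30. The private return per contributed unit (0.7800) is below 1, so free-riding is indeed the best response regardless of what the others do.

3.30 dollars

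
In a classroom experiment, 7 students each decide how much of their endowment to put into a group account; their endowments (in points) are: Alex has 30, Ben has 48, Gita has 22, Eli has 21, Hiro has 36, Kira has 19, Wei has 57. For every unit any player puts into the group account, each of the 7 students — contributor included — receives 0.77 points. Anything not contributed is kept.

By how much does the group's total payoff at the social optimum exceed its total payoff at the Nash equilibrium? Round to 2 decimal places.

1022.87 points

The private return per contributed unit is 0.77 < 1 for everyone, so the Nash equilibrium is zero contribution and the group total is Σ E_j = 30 + 48 + 22 + 21 + 36 + 19 + 57 = 233.
Each contributed unit returns 5.390 to the group, so the social optimum is full contribution by everyone: group total = 5.390 × 233 = 1255.87.
Efficiency loss = (5.390 − 1) × 233 = 1022.87.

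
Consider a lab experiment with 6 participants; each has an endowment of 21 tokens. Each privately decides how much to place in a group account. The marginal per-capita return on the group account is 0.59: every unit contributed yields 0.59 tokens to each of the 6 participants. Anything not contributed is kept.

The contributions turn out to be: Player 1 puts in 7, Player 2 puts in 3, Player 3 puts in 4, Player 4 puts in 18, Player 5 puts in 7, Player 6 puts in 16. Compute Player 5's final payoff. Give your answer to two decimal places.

Total contributed: 7 + 3 + 4 + 18 + 7 + 16 = 55.
Each receives 0.59 × 55 = 32.45 from the group account.
Player 5 keeps 21 − 7 = 14, so Player 5's payoff is 14 + 32.45 = 46.45.

46.45 tokens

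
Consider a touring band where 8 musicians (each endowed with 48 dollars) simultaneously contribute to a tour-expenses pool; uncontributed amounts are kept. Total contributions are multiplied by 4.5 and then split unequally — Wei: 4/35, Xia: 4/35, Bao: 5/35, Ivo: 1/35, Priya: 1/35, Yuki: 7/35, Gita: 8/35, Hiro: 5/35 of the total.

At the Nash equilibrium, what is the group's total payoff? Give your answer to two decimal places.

Each unit j contributes comes back to j as 4.5 × (j's share), so j prefers to contribute only if that share exceeds 1/4.5 = 0.2222; otherwise keeping the unit dominates.
Gita alone (share 8/35) is above the threshold, contributing 48; the remaining 7 contribute 0. Total contributed: 48.
The tour-expenses pool pays out 4.5 × 48 = 216.00 in total (split across the unequal shares, but the aggregate is all that matters for the group sum).
The 7 free-riders keep 48 each, adding 336. Group total = 336 + 216.00 = 552.00.

552.00 dollars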